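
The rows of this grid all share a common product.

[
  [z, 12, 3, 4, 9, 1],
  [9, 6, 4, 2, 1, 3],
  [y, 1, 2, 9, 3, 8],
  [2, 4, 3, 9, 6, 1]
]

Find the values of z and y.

Rows 2 and 4 each multiply to 1296, so every row has product 1296.
Row 1: 12×3×4×9×1 = 1296, so the missing entry is 1296 ÷ 1296 = 1.
Row 3: 1×2×9×3×8 = 432, so the missing entry is 1296 ÷ 432 = 3.

z = 1, y = 3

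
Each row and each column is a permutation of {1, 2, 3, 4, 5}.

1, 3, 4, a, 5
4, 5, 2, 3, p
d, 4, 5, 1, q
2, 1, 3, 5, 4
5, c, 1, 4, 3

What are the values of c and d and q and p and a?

c = 2, d = 3, q = 2, p = 1, a = 2

For row 1, column 4: row 1 already has {1, 3, 4, 5}; that leaves 2.
For row 3, column 1: column 1 already has {1, 2, 4, 5}; that leaves 3.
For row 3, column 5: row 3 already has {1, 3, 4, 5}; that leaves 2.
Cell (2,5): row 2 already has {2, 3, 4, 5} → 1.
For row 5, column 2: row 5 already has {1, 3, 4, 5}; that leaves 2.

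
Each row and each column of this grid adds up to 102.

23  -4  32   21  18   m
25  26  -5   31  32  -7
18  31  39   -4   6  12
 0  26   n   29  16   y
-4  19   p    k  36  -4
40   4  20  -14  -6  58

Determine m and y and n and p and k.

Column 4 has 21 + 31 − 4 + 29 − 14 = 63; the blank must be 102 − 63 = 39.
Row 5 has -4 + 19 + 39 + 36 − 4 = 86; the blank must be 102 − 86 = 16.
Row 1 has 23 − 4 + 32 + 21 + 18 = 90; the blank must be 102 − 90 = 12.
Column 3 has 32 − 5 + 39 + 16 + 20 = 102; the blank must be 102 − 102 = 0.
Row 4 has 0 + 26 + 0 + 29 + 16 = 71; the blank must be 102 − 71 = 31.

m = 12, y = 31, n = 0, p = 16, k = 39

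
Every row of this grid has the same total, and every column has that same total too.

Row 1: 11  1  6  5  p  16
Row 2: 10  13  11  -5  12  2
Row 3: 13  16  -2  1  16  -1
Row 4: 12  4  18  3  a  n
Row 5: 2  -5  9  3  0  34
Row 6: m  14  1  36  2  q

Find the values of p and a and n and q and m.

Rows 2 and 3 both sum to 43, so that's the common total.
Row 1: 11 + 1 + 6 + 5 + 16 = 39, so its missing entry is 43 − 39 = 4.
Column 5: 4 + 12 + 16 + 0 + 2 = 34, so its missing entry is 43 − 34 = 9.
Column 1: 11 + 10 + 13 + 12 + 2 = 48, so its missing entry is 43 − 48 = -5.
Row 6: -5 + 14 + 1 + 36 + 2 = 48, so its missing entry is 43 − 48 = -5.
Row 4: 12 + 4 + 18 + 3 + 9 = 46, so its missing entry is 43 − 46 = -3.

p = 4, a = 9, n = -3, q = -5, m = -5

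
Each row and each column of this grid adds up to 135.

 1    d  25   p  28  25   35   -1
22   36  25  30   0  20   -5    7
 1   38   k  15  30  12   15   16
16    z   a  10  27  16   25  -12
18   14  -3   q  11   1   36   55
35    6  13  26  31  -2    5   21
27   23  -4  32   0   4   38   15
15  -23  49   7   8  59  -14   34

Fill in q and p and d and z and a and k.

q = 3, p = 12, d = 10, z = 31, a = 22, k = 8

Row 5: 18 + 14 − 3 + 11 + 1 + 36 + 55 = 132, so its missing entry is 135 − 132 = 3.
Column 4: 30 + 15 + 10 + 3 + 26 + 32 + 7 = 123, so its missing entry is 135 − 123 = 12.
Row 1: 1 + 25 + 12 + 28 + 25 + 35 − 1 = 125, so its missing entry is 135 − 125 = 10.
Column 2: 10 + 36 + 38 + 14 + 6 + 23 − 23 = 104, so its missing entry is 135 − 104 = 31.
Row 3: 1 + 38 + 15 + 30 + 12 + 15 + 16 = 127, so its missing entry is 135 − 127 = 8.
Row 4: 16 + 31 + 10 + 27 + 16 + 25 − 12 = 113, so its missing entry is 135 − 113 = 22.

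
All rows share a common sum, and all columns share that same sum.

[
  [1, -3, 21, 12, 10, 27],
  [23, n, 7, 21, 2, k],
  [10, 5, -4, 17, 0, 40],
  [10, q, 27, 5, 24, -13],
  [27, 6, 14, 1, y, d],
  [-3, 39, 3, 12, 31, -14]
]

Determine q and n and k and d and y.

q = 15, n = 6, k = 9, d = 19, y = 1

Rows 1 and 3 both sum to 68, so that's the common total.
Column 5 has 10 + 2 + 0 + 24 + 31 = 67; the blank must be 68 − 67 = 1.
Row 4 has 10 + 27 + 5 + 24 − 13 = 53; the blank must be 68 − 53 = 15.
Column 2 has -3 + 5 + 15 + 6 + 39 = 62; the blank must be 68 − 62 = 6.
Row 2 has 23 + 6 + 7 + 21 + 2 = 59; the blank must be 68 − 59 = 9.
Row 5 has 27 + 6 + 14 + 1 + 1 = 49; the blank must be 68 − 49 = 19.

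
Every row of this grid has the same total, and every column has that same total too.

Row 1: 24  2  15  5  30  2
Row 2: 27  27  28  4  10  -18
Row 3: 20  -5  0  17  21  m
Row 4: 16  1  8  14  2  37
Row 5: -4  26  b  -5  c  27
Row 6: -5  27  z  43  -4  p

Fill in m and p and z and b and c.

Rows 1 and 2 both sum to 78, so that's the common total.
The known cells in column 5 total 59, leaving 78 − 59 = 19 for the blank.
The known cells in row 5 total 63, leaving 78 − 63 = 15 for the blank.
The known cells in row 3 total 53, leaving 78 − 53 = 25 for the blank.
The known cells in column 6 total 73, leaving 78 − 73 = 5 for the blank.
The known cells in row 6 total 66, leaving 78 − 66 = 12 for the blank.

m = 25, p = 5, z = 12, b = 15, c = 19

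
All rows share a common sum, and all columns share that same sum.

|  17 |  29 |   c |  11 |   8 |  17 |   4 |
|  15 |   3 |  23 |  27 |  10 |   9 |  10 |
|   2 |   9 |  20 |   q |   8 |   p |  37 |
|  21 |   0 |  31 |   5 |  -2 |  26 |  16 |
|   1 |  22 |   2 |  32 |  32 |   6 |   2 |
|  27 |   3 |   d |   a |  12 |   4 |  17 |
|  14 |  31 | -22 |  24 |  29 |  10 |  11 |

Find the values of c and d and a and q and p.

Rows 2 and 4 both sum to 97, so that's the common total.
Row 1 has 17 + 29 + 11 + 8 + 17 + 4 = 86; the blank must be 97 − 86 = 11.
Column 6 has 17 + 9 + 26 + 6 + 4 + 10 = 72; the blank must be 97 − 72 = 25.
Row 3 has 2 + 9 + 20 + 8 + 25 + 37 = 101; the blank must be 97 − 101 = -4.
Column 4 has 11 + 27 − 4 + 5 + 32 + 24 = 95; the blank must be 97 − 95 = 2.
Row 6 has 27 + 3 + 2 + 12 + 4 + 17 = 65; the blank must be 97 − 65 = 32.

c = 11, d = 32, a = 2, q = -4, p = 25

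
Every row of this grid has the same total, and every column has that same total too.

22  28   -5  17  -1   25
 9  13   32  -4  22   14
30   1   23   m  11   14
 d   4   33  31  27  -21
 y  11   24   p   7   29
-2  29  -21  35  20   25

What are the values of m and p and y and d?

m = 7, p = 0, y = 15, d = 12

Rows 1 and 2 both sum to 86, so that's the common total.
The known cells in row 3 total 79, leaving 86 − 79 = 7 for the blank.
The known cells in row 4 total 74, leaving 86 − 74 = 12 for the blank.
The known cells in column 1 total 71, leaving 86 − 71 = 15 for the blank.
The known cells in row 5 total 86, leaving 86 − 86 = 0 for the blank.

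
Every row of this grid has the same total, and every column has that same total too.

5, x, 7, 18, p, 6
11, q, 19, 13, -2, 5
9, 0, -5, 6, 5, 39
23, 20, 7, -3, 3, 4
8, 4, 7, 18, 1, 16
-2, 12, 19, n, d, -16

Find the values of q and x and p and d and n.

Rows 3 and 4 both sum to 54, so that's the common total.
Row 2 has 11 + 19 + 13 − 2 + 5 = 46; the blank must be 54 − 46 = 8.
Column 2 has 8 + 0 + 20 + 4 + 12 = 44; the blank must be 54 − 44 = 10.
Row 1 has 5 + 10 + 7 + 18 + 6 = 46; the blank must be 54 − 46 = 8.
Column 5 has 8 − 2 + 5 + 3 + 1 = 15; the blank must be 54 − 15 = 39.
Row 6 has -2 + 12 + 19 + 39 − 16 = 52; the blank must be 54 − 52 = 2.

q = 8, x = 10, p = 8, d = 39, n = 2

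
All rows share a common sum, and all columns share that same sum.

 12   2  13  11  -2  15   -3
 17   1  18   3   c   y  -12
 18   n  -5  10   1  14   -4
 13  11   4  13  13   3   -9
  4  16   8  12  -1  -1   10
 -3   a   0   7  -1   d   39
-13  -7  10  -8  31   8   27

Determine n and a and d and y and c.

n = 14, a = 11, d = -5, y = 14, c = 7

Rows 1 and 4 both sum to 48, so that's the common total.
Row 3 has 18 − 5 + 10 + 1 + 14 − 4 = 34; the blank must be 48 − 34 = 14.
Column 2 has 2 + 1 + 14 + 11 + 16 − 7 = 37; the blank must be 48 − 37 = 11.
Row 6 has -3 + 11 + 0 + 7 − 1 + 39 = 53; the blank must be 48 − 53 = -5.
Column 6 has 15 + 14 + 3 − 1 − 5 + 8 = 34; the blank must be 48 − 34 = 14.
Row 2 has 17 + 1 + 18 + 3 + 14 − 12 = 41; the blank must be 48 − 41 = 7.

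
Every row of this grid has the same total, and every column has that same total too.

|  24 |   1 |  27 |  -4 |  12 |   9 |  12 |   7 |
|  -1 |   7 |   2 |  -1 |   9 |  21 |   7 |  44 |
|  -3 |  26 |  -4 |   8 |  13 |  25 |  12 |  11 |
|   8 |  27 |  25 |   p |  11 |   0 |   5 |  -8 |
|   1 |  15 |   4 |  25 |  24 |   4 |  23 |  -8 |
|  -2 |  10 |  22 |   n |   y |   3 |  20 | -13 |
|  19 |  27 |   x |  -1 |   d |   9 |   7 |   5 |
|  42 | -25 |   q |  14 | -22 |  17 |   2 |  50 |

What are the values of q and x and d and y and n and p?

Rows 1 and 2 both sum to 88, so that's the common total.
The known cells in row 4 total 68, leaving 88 − 68 = 20 for the blank.
The known cells in row 8 total 78, leaving 88 − 78 = 10 for the blank.
The known cells in column 3 total 86, leaving 88 − 86 = 2 for the blank.
The known cells in row 7 total 68, leaving 88 − 68 = 20 for the blank.
The known cells in column 5 total 67, leaving 88 − 67 = 21 for the blank.
The known cells in row 6 total 61, leaving 88 − 61 = 27 for the blank.

q = 10, x = 2, d = 20, y = 21, n = 27, p = 20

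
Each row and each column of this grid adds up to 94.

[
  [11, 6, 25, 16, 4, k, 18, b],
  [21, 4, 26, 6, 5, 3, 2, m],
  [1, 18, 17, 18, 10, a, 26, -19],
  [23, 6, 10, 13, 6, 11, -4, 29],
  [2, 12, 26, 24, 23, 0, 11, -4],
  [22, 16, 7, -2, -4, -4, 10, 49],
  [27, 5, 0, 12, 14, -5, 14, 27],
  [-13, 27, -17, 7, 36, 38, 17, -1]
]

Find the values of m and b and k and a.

The known cells in row 2 total 67, leaving 94 − 67 = 27 for the blank.
The known cells in column 8 total 108, leaving 94 − 108 = -14 for the blank.
The known cells in row 3 total 71, leaving 94 − 71 = 23 for the blank.
The known cells in row 1 total 66, leaving 94 − 66 = 28 for the blank.

m = 27, b = -14, k = 28, a = 23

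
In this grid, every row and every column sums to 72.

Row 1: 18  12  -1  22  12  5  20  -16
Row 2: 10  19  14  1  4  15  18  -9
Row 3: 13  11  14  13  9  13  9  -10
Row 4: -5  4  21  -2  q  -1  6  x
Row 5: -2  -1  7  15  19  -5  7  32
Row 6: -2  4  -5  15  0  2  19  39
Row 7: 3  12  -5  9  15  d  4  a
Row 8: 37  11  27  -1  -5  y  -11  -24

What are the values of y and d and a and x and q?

The known cells in column 5 total 54, leaving 72 − 54 = 18 for the blank.
The known cells in row 4 total 41, leaving 72 − 41 = 31 for the blank.
The known cells in column 8 total 43, leaving 72 − 43 = 29 for the blank.
The known cells in row 7 total 67, leaving 72 − 67 = 5 for the blank.
The known cells in row 8 total 34, leaving 72 − 34 = 38 for the blank.

y = 38, d = 5, a = 29, x = 31, q = 18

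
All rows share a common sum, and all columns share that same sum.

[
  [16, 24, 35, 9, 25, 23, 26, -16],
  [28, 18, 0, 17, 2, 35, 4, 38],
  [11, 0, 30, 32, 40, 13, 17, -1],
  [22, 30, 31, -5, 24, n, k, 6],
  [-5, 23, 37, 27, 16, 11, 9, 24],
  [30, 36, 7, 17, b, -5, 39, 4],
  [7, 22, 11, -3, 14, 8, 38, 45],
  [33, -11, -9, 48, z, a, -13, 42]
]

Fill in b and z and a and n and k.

b = 14, z = 7, a = 45, n = 12, k = 22

Rows 1 and 2 both sum to 142, so that's the common total.
Row 6: 30 + 36 + 7 + 17 − 5 + 39 + 4 = 128, so its missing entry is 142 − 128 = 14.
Column 5: 25 + 2 + 40 + 24 + 16 + 14 + 14 = 135, so its missing entry is 142 − 135 = 7.
Column 7: 26 + 4 + 17 + 9 + 39 + 38 − 13 = 120, so its missing entry is 142 − 120 = 22.
Row 8: 33 − 11 − 9 + 48 + 7 − 13 + 42 = 97, so its missing entry is 142 − 97 = 45.
Row 4: 22 + 30 + 31 − 5 + 24 + 22 + 6 = 130, so its missing entry is 142 − 130 = 12.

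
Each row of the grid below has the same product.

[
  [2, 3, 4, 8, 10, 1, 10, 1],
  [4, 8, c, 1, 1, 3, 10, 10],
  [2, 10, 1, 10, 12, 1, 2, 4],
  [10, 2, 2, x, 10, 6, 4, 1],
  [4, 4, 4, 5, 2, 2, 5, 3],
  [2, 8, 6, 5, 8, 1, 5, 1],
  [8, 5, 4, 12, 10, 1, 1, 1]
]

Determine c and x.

c = 2, x = 2

Rows 6 and 7 each multiply to 19200, so every row has product 19200.
Row 2: 4×8×1×1×3×10×10 = 9600, so the missing entry is 19200 ÷ 9600 = 2.
Row 4: 10×2×2×10×6×4×1 = 9600, so the missing entry is 19200 ÷ 9600 = 2.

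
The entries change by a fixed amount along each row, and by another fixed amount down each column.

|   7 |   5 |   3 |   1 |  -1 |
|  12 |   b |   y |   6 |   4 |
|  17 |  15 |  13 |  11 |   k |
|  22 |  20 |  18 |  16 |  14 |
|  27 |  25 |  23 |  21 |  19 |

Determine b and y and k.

Along each row the entries change by -2 per step; down each column they change by 5.
Row 2: from 12 at column 1, stepping by -2 to column 2 gives 10.
Row 2: from 12 at column 1, stepping by -2 to column 3 gives 8.
Row 3: from 17 at column 1, stepping by -2 to column 5 gives 9.

b = 10, y = 8, k = 9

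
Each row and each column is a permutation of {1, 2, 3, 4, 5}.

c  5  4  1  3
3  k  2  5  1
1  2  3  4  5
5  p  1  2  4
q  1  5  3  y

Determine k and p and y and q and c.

At (row 5, col 5): column 5 already has {1, 3, 4, 5}, so the value is 2.
At (row 5, col 1): row 5 already has {1, 2, 3, 5}, so the value is 4.
For row 1, column 1: row 1 already has {1, 3, 4, 5}; that leaves 2.
At (row 4, col 2): row 4 already has {1, 2, 4, 5}, so the value is 3.
Cell (2,2): row 2 already has {1, 2, 3, 5} → 4.

k = 4, p = 3, y = 2, q = 4, c = 2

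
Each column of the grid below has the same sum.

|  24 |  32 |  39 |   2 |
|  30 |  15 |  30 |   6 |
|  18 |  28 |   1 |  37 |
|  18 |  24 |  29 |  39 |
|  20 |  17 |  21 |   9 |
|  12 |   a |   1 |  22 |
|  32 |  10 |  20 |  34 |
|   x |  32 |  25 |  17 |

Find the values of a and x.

Column 3 sums to 166 and so does column 4; that's the common total.
In column 2 the known cells total 158, leaving 166 − 158 = 8.
In column 1 the known cells total 154, leaving 166 − 154 = 12.

a = 8, x = 12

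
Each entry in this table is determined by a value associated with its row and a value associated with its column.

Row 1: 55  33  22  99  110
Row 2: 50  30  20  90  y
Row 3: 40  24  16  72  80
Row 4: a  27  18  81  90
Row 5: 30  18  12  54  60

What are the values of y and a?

y = 100, a = 45

Each row is a constant multiple of every other row — this is a multiplication table with the headers hidden.
Row 2 is 20/22 = 10/11 times row 1, so its entry in column 5 is 110 × 10/11 = 100.
Row 4 is 18/22 = 9/11 times row 1, so its entry in column 1 is 55 × 9/11 = 45.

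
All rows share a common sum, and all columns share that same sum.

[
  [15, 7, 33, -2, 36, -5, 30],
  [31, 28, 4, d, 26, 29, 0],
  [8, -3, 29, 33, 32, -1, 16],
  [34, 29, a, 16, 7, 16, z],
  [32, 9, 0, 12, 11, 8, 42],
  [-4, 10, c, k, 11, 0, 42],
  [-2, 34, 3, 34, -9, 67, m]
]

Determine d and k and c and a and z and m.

d = -4, k = 25, c = 30, a = 15, z = -3, m = -13

Rows 1 and 3 both sum to 114, so that's the common total.
Row 7 has -2 + 34 + 3 + 34 − 9 + 67 = 127; the blank must be 114 − 127 = -13.
Column 7 has 30 + 0 + 16 + 42 + 42 − 13 = 117; the blank must be 114 − 117 = -3.
Row 4 has 34 + 29 + 16 + 7 + 16 − 3 = 99; the blank must be 114 − 99 = 15.
Row 2 has 31 + 28 + 4 + 26 + 29 + 0 = 118; the blank must be 114 − 118 = -4.
Column 4 has -2 − 4 + 33 + 16 + 12 + 34 = 89; the blank must be 114 − 89 = 25.
Row 6 has -4 + 10 + 25 + 11 + 0 + 42 = 84; the blank must be 114 − 84 = 30.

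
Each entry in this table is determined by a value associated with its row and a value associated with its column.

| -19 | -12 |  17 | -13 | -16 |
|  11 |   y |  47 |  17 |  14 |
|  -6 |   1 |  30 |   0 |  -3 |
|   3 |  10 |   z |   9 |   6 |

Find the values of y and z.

y = 18, z = 39

The difference between any two rows is the same in every column — this is an addition table with the headers hidden.
Row 2 minus row 1 is 11 − (-19) = 30, so its entry in column 2 is -12 + 30 = 18.
Row 4 minus row 1 is 3 − (-19) = 22, so its entry in column 3 is 17 + 22 = 39.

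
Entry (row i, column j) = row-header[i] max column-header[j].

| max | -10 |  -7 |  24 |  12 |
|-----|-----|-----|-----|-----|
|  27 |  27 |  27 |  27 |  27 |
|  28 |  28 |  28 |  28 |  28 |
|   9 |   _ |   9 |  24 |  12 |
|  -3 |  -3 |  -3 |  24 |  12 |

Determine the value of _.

9

max(9, -10) = 9.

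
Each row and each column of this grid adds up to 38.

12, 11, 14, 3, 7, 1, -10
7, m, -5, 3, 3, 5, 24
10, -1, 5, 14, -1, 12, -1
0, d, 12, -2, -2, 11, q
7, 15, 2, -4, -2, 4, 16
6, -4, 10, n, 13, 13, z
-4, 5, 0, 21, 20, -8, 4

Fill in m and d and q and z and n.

m = 1, d = 11, q = 8, z = -3, n = 3

Row 2 has 7 − 5 + 3 + 3 + 5 + 24 = 37; the blank must be 38 − 37 = 1.
Column 2 has 11 + 1 − 1 + 15 − 4 + 5 = 27; the blank must be 38 − 27 = 11.
Row 4 has 0 + 11 + 12 − 2 − 2 + 11 = 30; the blank must be 38 − 30 = 8.
Column 7 has -10 + 24 − 1 + 8 + 16 + 4 = 41; the blank must be 38 − 41 = -3.
Row 6 has 6 − 4 + 10 + 13 + 13 − 3 = 35; the blank must be 38 − 35 = 3.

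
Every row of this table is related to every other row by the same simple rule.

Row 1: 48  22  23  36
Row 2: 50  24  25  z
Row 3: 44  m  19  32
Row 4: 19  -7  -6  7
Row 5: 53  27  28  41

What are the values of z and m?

z = 38, m = 18

The difference between any two rows is the same in every column — this is an addition table with the headers hidden.
Row 2 minus row 1 is 25 − 23 = 2, so its entry in column 4 is 36 + 2 = 38.
Row 3 minus row 1 is 19 − 23 = -4, so its entry in column 2 is 22 + (-4) = 18.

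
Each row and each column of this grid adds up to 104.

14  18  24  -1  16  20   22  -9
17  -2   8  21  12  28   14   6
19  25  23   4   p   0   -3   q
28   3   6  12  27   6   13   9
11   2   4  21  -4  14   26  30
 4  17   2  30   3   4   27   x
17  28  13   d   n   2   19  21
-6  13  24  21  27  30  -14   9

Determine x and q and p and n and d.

x = 17, q = 21, p = 15, n = 8, d = -4

The known cells in row 6 total 87, leaving 104 − 87 = 17 for the blank.
The known cells in column 8 total 83, leaving 104 − 83 = 21 for the blank.
The known cells in row 3 total 89, leaving 104 − 89 = 15 for the blank.
The known cells in column 5 total 96, leaving 104 − 96 = 8 for the blank.
The known cells in row 7 total 108, leaving 104 − 108 = -4 for the blank.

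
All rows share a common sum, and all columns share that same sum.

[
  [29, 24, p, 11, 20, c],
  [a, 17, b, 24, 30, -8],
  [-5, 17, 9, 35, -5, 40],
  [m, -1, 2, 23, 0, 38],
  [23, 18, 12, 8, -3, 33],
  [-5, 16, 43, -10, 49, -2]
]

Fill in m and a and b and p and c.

m = 29, a = 20, b = 8, p = 17, c = -10

Rows 3 and 5 both sum to 91, so that's the common total.
Row 4: -1 + 2 + 23 + 0 + 38 = 62, so its missing entry is 91 − 62 = 29.
Column 6: -8 + 40 + 38 + 33 − 2 = 101, so its missing entry is 91 − 101 = -10.
Row 1: 29 + 24 + 11 + 20 − 10 = 74, so its missing entry is 91 − 74 = 17.
Column 3: 17 + 9 + 2 + 12 + 43 = 83, so its missing entry is 91 − 83 = 8.
Row 2: 17 + 8 + 24 + 30 − 8 = 71, so its missing entry is 91 − 71 = 20.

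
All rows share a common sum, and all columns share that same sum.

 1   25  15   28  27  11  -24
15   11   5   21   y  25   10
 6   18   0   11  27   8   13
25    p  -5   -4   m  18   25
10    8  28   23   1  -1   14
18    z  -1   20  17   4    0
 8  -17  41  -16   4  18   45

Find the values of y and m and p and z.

y = -4, m = 11, p = 13, z = 25

Rows 1 and 3 both sum to 83, so that's the common total.
Row 6: 18 − 1 + 20 + 17 + 4 + 0 = 58, so its missing entry is 83 − 58 = 25.
Column 2: 25 + 11 + 18 + 8 + 25 − 17 = 70, so its missing entry is 83 − 70 = 13.
Row 4: 25 + 13 − 5 − 4 + 18 + 25 = 72, so its missing entry is 83 − 72 = 11.
Row 2: 15 + 11 + 5 + 21 + 25 + 10 = 87, so its missing entry is 83 − 87 = -4.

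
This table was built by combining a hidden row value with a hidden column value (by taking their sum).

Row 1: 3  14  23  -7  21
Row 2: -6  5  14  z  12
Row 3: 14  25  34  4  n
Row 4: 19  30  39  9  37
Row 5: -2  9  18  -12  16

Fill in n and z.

n = 32, z = -16

The difference between any two rows is the same in every column — this is an addition table with the headers hidden.
Row 3 minus row 1 is 34 − 23 = 11, so its entry in column 5 is 21 + 11 = 32.
Row 2 minus row 1 is 14 − 23 = -9, so its entry in column 4 is -7 + (-9) = -16.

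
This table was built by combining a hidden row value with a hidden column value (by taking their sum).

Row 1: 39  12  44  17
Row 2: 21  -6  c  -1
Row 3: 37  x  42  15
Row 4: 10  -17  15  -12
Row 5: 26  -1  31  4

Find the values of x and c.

The difference between any two rows is the same in every column — this is an addition table with the headers hidden.
Row 3 minus row 1 is 15 − 17 = -2, so its entry in column 2 is 12 + (-2) = 10.
Row 2 minus row 1 is -1 − 17 = -18, so its entry in column 3 is 44 + (-18) = 26.

x = 10, c = 26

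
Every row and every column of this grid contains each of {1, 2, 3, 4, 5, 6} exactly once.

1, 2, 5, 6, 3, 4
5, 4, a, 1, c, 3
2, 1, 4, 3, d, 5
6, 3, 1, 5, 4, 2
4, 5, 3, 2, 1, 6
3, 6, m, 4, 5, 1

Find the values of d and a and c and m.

d = 6, a = 6, c = 2, m = 2

For row 3, column 5: row 3 already has {1, 2, 3, 4, 5}; that leaves 6.
At (row 2, col 5): column 5 already has {1, 3, 4, 5, 6}, so the value is 2.
For row 2, column 3: row 2 already has {1, 2, 3, 4, 5}; that leaves 6.
Cell (6,3): row 6 already has {1, 3, 4, 5, 6} → 2.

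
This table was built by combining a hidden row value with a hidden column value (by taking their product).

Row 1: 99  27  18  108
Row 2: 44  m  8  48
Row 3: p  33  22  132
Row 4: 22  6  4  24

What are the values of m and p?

Each row is a constant multiple of every other row — this is a multiplication table with the headers hidden.
Row 2 is 48/108 = 4/9 times row 1, so its entry in column 2 is 27 × 4/9 = 12.
Row 3 is 132/108 = 11/9 times row 1, so its entry in column 1 is 99 × 11/9 = 121.

m = 12, p = 121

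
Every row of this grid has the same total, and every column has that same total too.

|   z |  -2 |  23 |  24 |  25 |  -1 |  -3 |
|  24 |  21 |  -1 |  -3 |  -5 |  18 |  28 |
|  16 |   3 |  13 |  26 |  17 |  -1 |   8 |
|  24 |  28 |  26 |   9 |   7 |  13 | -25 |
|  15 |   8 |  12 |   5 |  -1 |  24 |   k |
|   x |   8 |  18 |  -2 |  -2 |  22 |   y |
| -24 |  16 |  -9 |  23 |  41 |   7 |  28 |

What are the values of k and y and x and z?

Rows 2 and 3 both sum to 82, so that's the common total.
The known cells in row 5 total 63, leaving 82 − 63 = 19 for the blank.
The known cells in column 7 total 55, leaving 82 − 55 = 27 for the blank.
The known cells in row 6 total 71, leaving 82 − 71 = 11 for the blank.
The known cells in row 1 total 66, leaving 82 − 66 = 16 for the blank.

k = 19, y = 27, x = 11, z = 16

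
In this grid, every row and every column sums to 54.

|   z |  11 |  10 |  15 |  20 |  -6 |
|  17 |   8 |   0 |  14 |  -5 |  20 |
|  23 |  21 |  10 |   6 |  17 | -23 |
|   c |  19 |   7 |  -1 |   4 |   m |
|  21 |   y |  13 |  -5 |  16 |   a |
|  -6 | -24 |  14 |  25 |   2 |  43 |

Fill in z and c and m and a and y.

Row 1 has 11 + 10 + 15 + 20 − 6 = 50; the blank must be 54 − 50 = 4.
Column 1 has 4 + 17 + 23 + 21 − 6 = 59; the blank must be 54 − 59 = -5.
Column 2 has 11 + 8 + 21 + 19 − 24 = 35; the blank must be 54 − 35 = 19.
Row 5 has 21 + 19 + 13 − 5 + 16 = 64; the blank must be 54 − 64 = -10.
Row 4 has -5 + 19 + 7 − 1 + 4 = 24; the blank must be 54 − 24 = 30.

z = 4, c = -5, m = 30, a = -10, y = 19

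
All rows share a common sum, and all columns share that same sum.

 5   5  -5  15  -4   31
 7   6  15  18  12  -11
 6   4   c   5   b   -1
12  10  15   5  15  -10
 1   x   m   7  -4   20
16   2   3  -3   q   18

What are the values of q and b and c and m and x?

Rows 1 and 2 both sum to 47, so that's the common total.
Row 6 has 16 + 2 + 3 − 3 + 18 = 36; the blank must be 47 − 36 = 11.
Column 5 has -4 + 12 + 15 − 4 + 11 = 30; the blank must be 47 − 30 = 17.
Row 3 has 6 + 4 + 5 + 17 − 1 = 31; the blank must be 47 − 31 = 16.
Column 3 has -5 + 15 + 16 + 15 + 3 = 44; the blank must be 47 − 44 = 3.
Row 5 has 1 + 3 + 7 − 4 + 20 = 27; the blank must be 47 − 27 = 20.

q = 11, b = 17, c = 16, m = 3, x = 20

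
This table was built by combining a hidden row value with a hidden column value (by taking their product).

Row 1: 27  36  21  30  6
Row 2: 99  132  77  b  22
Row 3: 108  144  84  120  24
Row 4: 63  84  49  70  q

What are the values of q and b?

q = 14, b = 110

Each row is a constant multiple of every other row — this is a multiplication table with the headers hidden.
Row 4 is 84/36 = 7/3 times row 1, so its entry in column 5 is 6 × 7/3 = 14.
Row 2 is 132/36 = 11/3 times row 1, so its entry in column 4 is 30 × 11/3 = 110.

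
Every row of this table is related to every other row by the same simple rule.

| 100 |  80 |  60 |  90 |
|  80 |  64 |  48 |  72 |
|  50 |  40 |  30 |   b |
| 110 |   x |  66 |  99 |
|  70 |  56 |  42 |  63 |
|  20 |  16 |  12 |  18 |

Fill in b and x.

Each row is a constant multiple of every other row — this is a multiplication table with the headers hidden.
Row 3 is 30/60 = 1/2 times row 1, so its entry in column 4 is 90 × 1/2 = 45.
Row 4 is 66/60 = 11/10 times row 1, so its entry in column 2 is 80 × 11/10 = 88.

b = 45, x = 88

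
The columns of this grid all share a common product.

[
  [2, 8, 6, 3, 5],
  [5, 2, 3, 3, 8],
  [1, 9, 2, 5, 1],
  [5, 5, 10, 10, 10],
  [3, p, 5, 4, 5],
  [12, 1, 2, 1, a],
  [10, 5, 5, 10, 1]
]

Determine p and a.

p = 5, a = 9

Columns 1 and 3 each multiply to 18000, so every column has product 18000.
Column 2: 8×2×9×5×1×5 = 3600, so the missing entry is 18000 ÷ 3600 = 5.
Column 5: 5×8×1×10×5×1 = 2000, so the missing entry is 18000 ÷ 2000 = 9.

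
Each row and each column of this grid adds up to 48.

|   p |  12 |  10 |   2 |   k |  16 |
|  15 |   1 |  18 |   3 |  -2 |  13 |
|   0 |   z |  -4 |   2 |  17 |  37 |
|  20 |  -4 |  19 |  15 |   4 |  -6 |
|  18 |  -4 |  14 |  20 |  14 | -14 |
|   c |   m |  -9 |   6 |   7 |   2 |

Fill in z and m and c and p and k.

The known cells in column 5 total 40, leaving 48 − 40 = 8 for the blank.
The known cells in row 3 total 52, leaving 48 − 52 = -4 for the blank.
The known cells in row 1 total 48, leaving 48 − 48 = 0 for the blank.
The known cells in column 2 total 1, leaving 48 − 1 = 47 for the blank.
The known cells in row 6 total 53, leaving 48 − 53 = -5 for the blank.

z = -4, m = 47, c = -5, p = 0, k = 8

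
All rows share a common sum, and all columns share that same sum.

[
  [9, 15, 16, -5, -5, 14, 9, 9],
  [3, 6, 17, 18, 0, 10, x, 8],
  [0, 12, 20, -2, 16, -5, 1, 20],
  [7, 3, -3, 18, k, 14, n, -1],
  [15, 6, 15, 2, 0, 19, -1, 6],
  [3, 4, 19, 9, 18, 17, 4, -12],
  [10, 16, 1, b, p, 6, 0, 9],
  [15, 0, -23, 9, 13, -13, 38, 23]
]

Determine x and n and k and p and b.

x = 0, n = 11, k = 13, p = 7, b = 13

Rows 1 and 3 both sum to 62, so that's the common total.
Row 2: 3 + 6 + 17 + 18 + 0 + 10 + 8 = 62, so its missing entry is 62 − 62 = 0.
Column 7: 9 + 0 + 1 − 1 + 4 + 0 + 38 = 51, so its missing entry is 62 − 51 = 11.
Row 4: 7 + 3 − 3 + 18 + 14 + 11 − 1 = 49, so its missing entry is 62 − 49 = 13.
Column 5: -5 + 0 + 16 + 13 + 0 + 18 + 13 = 55, so its missing entry is 62 − 55 = 7.
Row 7: 10 + 16 + 1 + 7 + 6 + 0 + 9 = 49, so its missing entry is 62 − 49 = 13.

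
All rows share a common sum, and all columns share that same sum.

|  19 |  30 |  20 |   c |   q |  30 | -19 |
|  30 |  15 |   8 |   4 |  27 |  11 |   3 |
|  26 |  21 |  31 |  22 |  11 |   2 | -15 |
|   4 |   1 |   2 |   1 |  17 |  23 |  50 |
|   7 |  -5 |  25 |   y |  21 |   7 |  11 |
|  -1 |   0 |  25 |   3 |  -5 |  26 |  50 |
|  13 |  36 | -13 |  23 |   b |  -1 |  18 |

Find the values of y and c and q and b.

y = 32, c = 13, q = 5, b = 22

Rows 2 and 3 both sum to 98, so that's the common total.
Row 7: 13 + 36 − 13 + 23 − 1 + 18 = 76, so its missing entry is 98 − 76 = 22.
Column 5: 27 + 11 + 17 + 21 − 5 + 22 = 93, so its missing entry is 98 − 93 = 5.
Row 1: 19 + 30 + 20 + 5 + 30 − 19 = 85, so its missing entry is 98 − 85 = 13.
Row 5: 7 − 5 + 25 + 21 + 7 + 11 = 66, so its missing entry is 98 − 66 = 32.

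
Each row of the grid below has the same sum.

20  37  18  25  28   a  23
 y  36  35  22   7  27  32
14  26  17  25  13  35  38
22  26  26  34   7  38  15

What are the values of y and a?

y = 9, a = 17

The complete rows each total 168.
Row 2 is missing 168 − 159 = 9 (since 36 + 35 + 22 + 7 + 27 + 32 = 159).
Row 1 is missing 168 − 151 = 17 (since 20 + 37 + 18 + 25 + 28 + 23 = 151).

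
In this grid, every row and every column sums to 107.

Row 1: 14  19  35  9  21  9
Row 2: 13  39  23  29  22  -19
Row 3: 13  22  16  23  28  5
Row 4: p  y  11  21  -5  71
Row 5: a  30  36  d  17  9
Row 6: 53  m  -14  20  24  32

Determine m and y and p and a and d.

Column 4: 9 + 29 + 23 + 21 + 20 = 102, so its missing entry is 107 − 102 = 5.
Row 5: 30 + 36 + 5 + 17 + 9 = 97, so its missing entry is 107 − 97 = 10.
Row 6: 53 − 14 + 20 + 24 + 32 = 115, so its missing entry is 107 − 115 = -8.
Column 2: 19 + 39 + 22 + 30 − 8 = 102, so its missing entry is 107 − 102 = 5.
Row 4: 5 + 11 + 21 − 5 + 71 = 103, so its missing entry is 107 − 103 = 4.

m = -8, y = 5, p = 4, a = 10, d = 5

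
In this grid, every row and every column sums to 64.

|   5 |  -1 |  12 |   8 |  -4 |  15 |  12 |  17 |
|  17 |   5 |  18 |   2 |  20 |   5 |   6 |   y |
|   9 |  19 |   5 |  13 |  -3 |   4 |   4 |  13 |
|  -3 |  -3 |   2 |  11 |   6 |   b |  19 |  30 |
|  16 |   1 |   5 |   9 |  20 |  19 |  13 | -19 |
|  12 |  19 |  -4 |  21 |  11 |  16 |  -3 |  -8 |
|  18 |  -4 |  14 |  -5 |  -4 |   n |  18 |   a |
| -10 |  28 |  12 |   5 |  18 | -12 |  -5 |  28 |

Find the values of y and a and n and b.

y = -9, a = 12, n = 15, b = 2

Row 2 has 17 + 5 + 18 + 2 + 20 + 5 + 6 = 73; the blank must be 64 − 73 = -9.
Column 8 has 17 − 9 + 13 + 30 − 19 − 8 + 28 = 52; the blank must be 64 − 52 = 12.
Row 4 has -3 − 3 + 2 + 11 + 6 + 19 + 30 = 62; the blank must be 64 − 62 = 2.
Row 7 has 18 − 4 + 14 − 5 − 4 + 18 + 12 = 49; the blank must be 64 − 49 = 15.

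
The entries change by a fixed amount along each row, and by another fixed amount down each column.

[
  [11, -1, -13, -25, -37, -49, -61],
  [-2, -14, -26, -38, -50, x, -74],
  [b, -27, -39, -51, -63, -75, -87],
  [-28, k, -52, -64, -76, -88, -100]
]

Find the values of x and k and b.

x = -62, k = -40, b = -15

Along each row the entries change by -12 per step; down each column they change by -13.
Row 2: from -2 at column 1, stepping by -12 to column 6 gives -62.
Row 4: from -28 at column 1, stepping by -12 to column 2 gives -40.
Row 3: from -27 at column 2, stepping by -12 to column 1 gives -15.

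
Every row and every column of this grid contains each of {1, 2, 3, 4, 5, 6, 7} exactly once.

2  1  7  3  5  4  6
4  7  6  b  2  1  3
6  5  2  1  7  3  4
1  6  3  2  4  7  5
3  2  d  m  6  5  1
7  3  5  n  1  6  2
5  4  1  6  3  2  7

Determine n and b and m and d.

For row 6, column 4: row 6 already has {1, 2, 3, 5, 6, 7}; that leaves 4.
At (row 2, col 4): row 2 already has {1, 2, 3, 4, 6, 7}, so the value is 5.
At (row 5, col 3): column 3 already has {1, 2, 3, 5, 6, 7}, so the value is 4.
At (row 5, col 4): row 5 already has {1, 2, 3, 4, 5, 6}, so the value is 7.

n = 4, b = 5, m = 7, d = 4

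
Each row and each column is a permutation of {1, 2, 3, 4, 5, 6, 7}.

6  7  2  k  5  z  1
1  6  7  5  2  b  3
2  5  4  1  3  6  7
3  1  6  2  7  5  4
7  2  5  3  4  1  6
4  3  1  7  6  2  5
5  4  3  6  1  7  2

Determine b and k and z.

For row 1, column 4: column 4 already has {1, 2, 3, 5, 6, 7}; that leaves 4.
For row 1, column 6: row 1 already has {1, 2, 4, 5, 6, 7}; that leaves 3.
For row 2, column 6: row 2 already has {1, 2, 3, 5, 6, 7}; that leaves 4.

b = 4, k = 4, z = 3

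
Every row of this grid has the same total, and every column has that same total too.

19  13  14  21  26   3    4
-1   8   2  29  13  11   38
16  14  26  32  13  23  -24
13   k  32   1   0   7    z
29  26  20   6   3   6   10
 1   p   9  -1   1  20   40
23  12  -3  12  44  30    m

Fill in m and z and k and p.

Rows 1 and 2 both sum to 100, so that's the common total.
Row 7: 23 + 12 − 3 + 12 + 44 + 30 = 118, so its missing entry is 100 − 118 = -18.
Row 6: 1 + 9 − 1 + 1 + 20 + 40 = 70, so its missing entry is 100 − 70 = 30.
Column 2: 13 + 8 + 14 + 26 + 30 + 12 = 103, so its missing entry is 100 − 103 = -3.
Row 4: 13 − 3 + 32 + 1 + 0 + 7 = 50, so its missing entry is 100 − 50 = 50.

m = -18, z = 50, k = -3, p = 30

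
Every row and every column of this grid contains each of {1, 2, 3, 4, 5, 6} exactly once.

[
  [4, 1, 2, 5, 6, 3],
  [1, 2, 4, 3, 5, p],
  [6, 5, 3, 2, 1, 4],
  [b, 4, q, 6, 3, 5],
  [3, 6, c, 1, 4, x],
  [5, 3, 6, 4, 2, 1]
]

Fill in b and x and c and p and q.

b = 2, x = 2, c = 5, p = 6, q = 1

For row 2, column 6: row 2 already has {1, 2, 3, 4, 5}; that leaves 6.
Cell (4,1): column 1 already has {1, 3, 4, 5, 6} → 2.
Cell (5,6): column 6 already has {1, 3, 4, 5, 6} → 2.
At (row 5, col 3): row 5 already has {1, 2, 3, 4, 6}, so the value is 5.
At (row 4, col 3): row 4 already has {2, 3, 4, 5, 6}, so the value is 1.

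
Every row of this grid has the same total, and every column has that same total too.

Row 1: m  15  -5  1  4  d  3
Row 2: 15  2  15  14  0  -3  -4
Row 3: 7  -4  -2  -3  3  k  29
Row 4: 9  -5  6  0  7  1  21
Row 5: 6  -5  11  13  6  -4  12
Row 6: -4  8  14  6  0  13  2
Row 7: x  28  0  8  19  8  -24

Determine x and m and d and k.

x = 0, m = 6, d = 15, k = 9

Rows 2 and 4 both sum to 39, so that's the common total.
Row 3 has 7 − 4 − 2 − 3 + 3 + 29 = 30; the blank must be 39 − 30 = 9.
Column 6 has -3 + 9 + 1 − 4 + 13 + 8 = 24; the blank must be 39 − 24 = 15.
Row 1 has 15 − 5 + 1 + 4 + 15 + 3 = 33; the blank must be 39 − 33 = 6.
Row 7 has 28 + 0 + 8 + 19 + 8 − 24 = 39; the blank must be 39 − 39 = 0.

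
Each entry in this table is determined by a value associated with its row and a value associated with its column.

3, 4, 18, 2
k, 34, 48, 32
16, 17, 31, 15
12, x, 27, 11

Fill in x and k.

x = 13, k = 33

The difference between any two rows is the same in every column — this is an addition table with the headers hidden.
Row 4 minus row 1 is 27 − 18 = 9, so its entry in column 2 is 4 + 9 = 13.
Row 2 minus row 1 is 48 − 18 = 30, so its entry in column 1 is 3 + 30 = 33.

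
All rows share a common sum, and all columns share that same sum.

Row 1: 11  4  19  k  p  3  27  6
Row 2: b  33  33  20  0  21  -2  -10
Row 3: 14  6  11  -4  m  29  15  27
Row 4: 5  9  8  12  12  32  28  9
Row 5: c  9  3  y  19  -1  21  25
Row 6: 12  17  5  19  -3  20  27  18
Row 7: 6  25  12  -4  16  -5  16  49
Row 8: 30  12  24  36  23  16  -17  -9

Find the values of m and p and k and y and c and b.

m = 17, p = 31, k = 14, y = 22, c = 17, b = 20

Rows 4 and 6 both sum to 115, so that's the common total.
Row 3: 14 + 6 + 11 − 4 + 29 + 15 + 27 = 98, so its missing entry is 115 − 98 = 17.
Column 5: 0 + 17 + 12 + 19 − 3 + 16 + 23 = 84, so its missing entry is 115 − 84 = 31.
Row 1: 11 + 4 + 19 + 31 + 3 + 27 + 6 = 101, so its missing entry is 115 − 101 = 14.
Column 4: 14 + 20 − 4 + 12 + 19 − 4 + 36 = 93, so its missing entry is 115 − 93 = 22.
Row 5: 9 + 3 + 22 + 19 − 1 + 21 + 25 = 98, so its missing entry is 115 − 98 = 17.
Row 2: 33 + 33 + 20 + 0 + 21 − 2 − 10 = 95, so its missing entry is 115 − 95 = 20.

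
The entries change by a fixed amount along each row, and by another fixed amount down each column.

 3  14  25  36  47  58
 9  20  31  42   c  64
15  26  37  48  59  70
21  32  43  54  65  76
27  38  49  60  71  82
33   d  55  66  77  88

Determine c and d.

Along each row the entries change by 11 per step; down each column they change by 6.
Row 2: from 9 at column 1, stepping by 11 to column 5 gives 53.
Row 6: from 33 at column 1, stepping by 11 to column 2 gives 44.

c = 53, d = 44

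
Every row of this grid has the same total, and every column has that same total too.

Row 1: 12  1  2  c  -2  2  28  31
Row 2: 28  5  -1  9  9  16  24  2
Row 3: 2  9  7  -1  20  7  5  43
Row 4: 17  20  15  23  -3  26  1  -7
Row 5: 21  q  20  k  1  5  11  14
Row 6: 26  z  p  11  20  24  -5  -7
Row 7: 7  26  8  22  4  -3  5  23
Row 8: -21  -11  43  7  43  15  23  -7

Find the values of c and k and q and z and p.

Rows 2 and 3 both sum to 92, so that's the common total.
Row 1 has 12 + 1 + 2 − 2 + 2 + 28 + 31 = 74; the blank must be 92 − 74 = 18.
Column 4 has 18 + 9 − 1 + 23 + 11 + 22 + 7 = 89; the blank must be 92 − 89 = 3.
Row 5 has 21 + 20 + 3 + 1 + 5 + 11 + 14 = 75; the blank must be 92 − 75 = 17.
Column 2 has 1 + 5 + 9 + 20 + 17 + 26 − 11 = 67; the blank must be 92 − 67 = 25.
Row 6 has 26 + 25 + 11 + 20 + 24 − 5 − 7 = 94; the blank must be 92 − 94 = -2.

c = 18, k = 3, q = 17, z = 25, p = -2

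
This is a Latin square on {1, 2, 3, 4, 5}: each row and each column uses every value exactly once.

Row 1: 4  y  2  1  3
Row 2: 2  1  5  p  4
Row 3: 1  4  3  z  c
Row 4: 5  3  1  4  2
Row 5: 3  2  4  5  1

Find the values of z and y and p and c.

z = 2, y = 5, p = 3, c = 5

For row 1, column 2: row 1 already has {1, 2, 3, 4}; that leaves 5.
Cell (2,4): row 2 already has {1, 2, 4, 5} → 3.
At (row 3, col 5): column 5 already has {1, 2, 3, 4}, so the value is 5.
For row 3, column 4: row 3 already has {1, 3, 4, 5}; that leaves 2.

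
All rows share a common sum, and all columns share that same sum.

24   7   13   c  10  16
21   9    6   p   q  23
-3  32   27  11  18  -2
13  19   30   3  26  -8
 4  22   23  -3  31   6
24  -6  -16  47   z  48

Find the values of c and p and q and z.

Rows 3 and 4 both sum to 83, so that's the common total.
Row 6 has 24 − 6 − 16 + 47 + 48 = 97; the blank must be 83 − 97 = -14.
Row 1 has 24 + 7 + 13 + 10 + 16 = 70; the blank must be 83 − 70 = 13.
Column 4 has 13 + 11 + 3 − 3 + 47 = 71; the blank must be 83 − 71 = 12.
Row 2 has 21 + 9 + 6 + 12 + 23 = 71; the blank must be 83 − 71 = 12.

c = 13, p = 12, q = 12, z = -14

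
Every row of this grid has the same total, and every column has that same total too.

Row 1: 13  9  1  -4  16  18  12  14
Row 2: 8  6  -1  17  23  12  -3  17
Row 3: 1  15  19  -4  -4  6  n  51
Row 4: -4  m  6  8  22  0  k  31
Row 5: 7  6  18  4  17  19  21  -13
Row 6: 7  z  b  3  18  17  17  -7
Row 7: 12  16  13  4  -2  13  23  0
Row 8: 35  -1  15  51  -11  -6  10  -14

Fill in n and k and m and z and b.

n = -5, k = 4, m = 12, z = 16, b = 8

Rows 1 and 2 both sum to 79, so that's the common total.
Row 3: 1 + 15 + 19 − 4 − 4 + 6 + 51 = 84, so its missing entry is 79 − 84 = -5.
Column 7: 12 − 3 − 5 + 21 + 17 + 23 + 10 = 75, so its missing entry is 79 − 75 = 4.
Row 4: -4 + 6 + 8 + 22 + 0 + 4 + 31 = 67, so its missing entry is 79 − 67 = 12.
Column 2: 9 + 6 + 15 + 12 + 6 + 16 − 1 = 63, so its missing entry is 79 − 63 = 16.
Row 6: 7 + 16 + 3 + 18 + 17 + 17 − 7 = 71, so its missing entry is 79 − 71 = 8.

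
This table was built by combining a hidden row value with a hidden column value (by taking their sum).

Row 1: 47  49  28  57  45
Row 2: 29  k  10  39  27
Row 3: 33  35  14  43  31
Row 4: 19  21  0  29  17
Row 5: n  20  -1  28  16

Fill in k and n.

k = 31, n = 18

The difference between any two rows is the same in every column — this is an addition table with the headers hidden.
Row 2 minus row 1 is 27 − 45 = -18, so its entry in column 2 is 49 + (-18) = 31.
Row 5 minus row 1 is 16 − 45 = -29, so its entry in column 1 is 47 + (-29) = 18.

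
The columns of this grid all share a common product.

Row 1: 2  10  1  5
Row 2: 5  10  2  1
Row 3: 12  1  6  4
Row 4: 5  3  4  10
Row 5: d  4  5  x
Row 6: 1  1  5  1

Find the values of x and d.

x = 6, d = 2

Columns 2 and 3 each multiply to 1200, so every column has product 1200.
Column 4: 5×1×4×10×1 = 200, so the missing entry is 1200 ÷ 200 = 6.
Column 1: 2×5×12×5×1 = 600, so the missing entry is 1200 ÷ 600 = 2.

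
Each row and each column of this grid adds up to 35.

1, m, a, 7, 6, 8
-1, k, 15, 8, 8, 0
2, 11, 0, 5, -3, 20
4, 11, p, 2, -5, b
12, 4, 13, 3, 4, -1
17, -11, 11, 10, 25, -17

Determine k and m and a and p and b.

The known cells in row 2 total 30, leaving 35 − 30 = 5 for the blank.
The known cells in column 2 total 20, leaving 35 − 20 = 15 for the blank.
The known cells in row 1 total 37, leaving 35 − 37 = -2 for the blank.
The known cells in column 3 total 37, leaving 35 − 37 = -2 for the blank.
The known cells in row 4 total 10, leaving 35 − 10 = 25 for the blank.

k = 5, m = 15, a = -2, p = -2, b = 25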